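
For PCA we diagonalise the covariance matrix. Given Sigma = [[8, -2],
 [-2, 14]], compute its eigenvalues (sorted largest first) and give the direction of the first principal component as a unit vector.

Step 1 — characteristic polynomial of 2×2 Sigma:
  det(Sigma - λI) = λ² - trace · λ + det = 0.
  trace = 8 + 14 = 22, det = 8·14 - (-2)² = 108.
Step 2 — discriminant:
  Δ = trace² - 4·det = 484 - 432 = 52.
Step 3 — eigenvalues:
  λ = (trace ± √Δ)/2 = (22 ± 7.2111)/2,
  λ_1 = 14.6056,  λ_2 = 7.3944.

Step 4 — unit eigenvector for λ_1: solve (Sigma - λ_1 I)v = 0. First row:
  (8 - 14.6056)·v_x + (-2)·v_y = 0, i.e. (-6.6056)·v_x + (-2)·v_y = 0,
  so v ∝ (b, λ_1 - a) = (-2, 6.6056); multiply by -1 so the first entry is positive: u = (2, -6.6056).
  ||u|| = √((2)² + (-6.6056)²) = √(47.6333) ≈ 6.9017,
  v_1 = u/||u|| ≈ (0.2898, -0.9571) (||v_1|| = 1).

λ_1 = 14.6056,  λ_2 = 7.3944;  v_1 ≈ (0.2898, -0.9571)


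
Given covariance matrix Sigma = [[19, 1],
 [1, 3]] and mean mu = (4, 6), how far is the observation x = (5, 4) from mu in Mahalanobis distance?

Step 1 — centre the observation: (x - mu) = (1, -2).

Step 2 — invert Sigma. det(Sigma) = 19·3 - (1)² = 56.
  Sigma^{-1} = (1/det) · [[d, -b], [-b, a]] = [[0.0536, -0.0179],
 [-0.0179, 0.3393]].

Step 3 — form the quadratic (x - mu)^T · Sigma^{-1} · (x - mu):
  Sigma^{-1} · (x - mu) = (0.0893, -0.6964).
  (x - mu)^T · [Sigma^{-1} · (x - mu)] = (1)·(0.0893) + (-2)·(-0.6964) = 1.4821.

Step 4 — take square root: d = √(1.4821) ≈ 1.2174.

d(x, mu) = √(1.4821) ≈ 1.2174


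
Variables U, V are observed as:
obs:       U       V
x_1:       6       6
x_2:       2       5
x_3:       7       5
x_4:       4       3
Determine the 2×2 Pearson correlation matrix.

Step 1 — column means:
  mean(U) = (6 + 2 + 7 + 4) / 4 = 19/4 = 4.75
  mean(V) = (6 + 5 + 5 + 3) / 4 = 19/4 = 4.75

Step 2 — sample variances and covariances s[i,j] = (1/(n-1)) · Σ_k (x_{k,i} - mean_i) · (x_{k,j} - mean_j), with n-1 = 3:
  s[U,U] = ((1.25)·(1.25) + (-2.75)·(-2.75) + (2.25)·(2.25) + (-0.75)·(-0.75)) / 3 = 14.75/3 = 4.9167
  s[U,V] = ((1.25)·(1.25) + (-2.75)·(0.25) + (2.25)·(0.25) + (-0.75)·(-1.75)) / 3 = 2.75/3 = 0.9167
  s[V,V] = ((1.25)·(1.25) + (0.25)·(0.25) + (0.25)·(0.25) + (-1.75)·(-1.75)) / 3 = 4.75/3 = 1.5833
  Sample standard deviations s_i = √(s[i,i]):
  s(U) = √(4.9167) = 2.2174
  s(V) = √(1.5833) = 1.2583

Step 3 — r_{ij} = s_{ij} / (s_i · s_j):
  r[U,U] = 1 (diagonal).
  r[U,V] = 0.9167 / (2.2174 · 1.2583) = 0.9167 / 2.7901 = 0.3285
  r[V,V] = 1 (diagonal).

R is symmetric with unit diagonal. Assembling:

R = [[1, 0.3285],
 [0.3285, 1]]


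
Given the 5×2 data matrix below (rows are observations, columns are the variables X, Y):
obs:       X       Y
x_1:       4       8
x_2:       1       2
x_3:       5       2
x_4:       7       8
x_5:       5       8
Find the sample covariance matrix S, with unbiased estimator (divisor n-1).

Step 1 — column means:
  mean(X) = (4 + 1 + 5 + 7 + 5) / 5 = 22/5 = 4.4
  mean(Y) = (8 + 2 + 2 + 8 + 8) / 5 = 28/5 = 5.6

Step 2 — sample covariance S[i,j] = (1/(n-1)) · Σ_k (x_{k,i} - mean_i) · (x_{k,j} - mean_j), with n-1 = 4.
  S[X,X] = ((-0.4)·(-0.4) + (-3.4)·(-3.4) + (0.6)·(0.6) + (2.6)·(2.6) + (0.6)·(0.6)) / 4 = 19.2/4 = 4.8
  S[X,Y] = ((-0.4)·(2.4) + (-3.4)·(-3.6) + (0.6)·(-3.6) + (2.6)·(2.4) + (0.6)·(2.4)) / 4 = 16.8/4 = 4.2
  S[Y,Y] = ((2.4)·(2.4) + (-3.6)·(-3.6) + (-3.6)·(-3.6) + (2.4)·(2.4) + (2.4)·(2.4)) / 4 = 43.2/4 = 10.8

S is symmetric (S[j,i] = S[i,j]). Assembling:

S = [[4.8, 4.2],
 [4.2, 10.8]]


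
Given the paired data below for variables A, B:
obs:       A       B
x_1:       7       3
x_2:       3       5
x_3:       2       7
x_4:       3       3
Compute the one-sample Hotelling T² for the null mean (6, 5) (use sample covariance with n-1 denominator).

Step 1 — sample mean vector:
  mean(A) = (7 + 3 + 2 + 3) / 4 = 15/4 = 3.75
  mean(B) = (3 + 5 + 7 + 3) / 4 = 18/4 = 4.5
  x̄ = (3.75, 4.5),  deviation x̄ - mu_0 = (3.75, 4.5) - (6, 5) = (-2.25, -0.5).

Step 2 — sample covariance matrix, S[i,j] = (1/(n-1)) · Σ_k (x_{k,i} - mean_i) · (x_{k,j} - mean_j), divisor n-1 = 3:
  S[A,A] = ((3.25)·(3.25) + (-0.75)·(-0.75) + (-1.75)·(-1.75) + (-0.75)·(-0.75)) / 3 = 14.75/3 = 4.9167
  S[A,B] = ((3.25)·(-1.5) + (-0.75)·(0.5) + (-1.75)·(2.5) + (-0.75)·(-1.5)) / 3 = -8.5/3 = -2.8333
  S[B,B] = ((-1.5)·(-1.5) + (0.5)·(0.5) + (2.5)·(2.5) + (-1.5)·(-1.5)) / 3 = 11/3 = 3.6667
  S = [[4.9167, -2.8333],
 [-2.8333, 3.6667]].

Step 3 — invert S. det(S) = 4.9167·3.6667 - (-2.8333)² = 10.
  S^{-1} = (1/det) · [[d, -b], [-b, a]] = [[0.3667, 0.2833],
 [0.2833, 0.4917]].

Step 4 — quadratic form (x̄ - mu_0)^T · S^{-1} · (x̄ - mu_0):
  S^{-1} · (x̄ - mu_0) = (-0.9667, -0.8833),
  (x̄ - mu_0)^T · [...] = (-2.25)·(-0.9667) + (-0.5)·(-0.8833) = 2.6167.

Step 5 — scale by n: T² = 4 · 2.6167 = 10.4667.

T² ≈ 10.4667


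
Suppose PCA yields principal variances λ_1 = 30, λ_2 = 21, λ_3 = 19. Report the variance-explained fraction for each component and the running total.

Step 1 — total variance = trace(Sigma) = Σ λ_i = 30 + 21 + 19 = 70.

Step 2 — fraction explained by component i = λ_i / Σ λ:
  PC1: 30/70 = 0.4286
  PC2: 21/70 = 0.3
  PC3: 19/70 = 0.2714

Step 3 — cumulative fraction after k components = (λ_1 + ... + λ_k) / Σ λ:
  k = 1: 30/70 = 0.4286
  k = 2: (30 + 21)/70 = 51/70 = 0.7286
  k = 3: (30 + 21 + 19)/70 = 70/70 = 1

Summary (fraction, with percent):

explained: PC1 0.4286 (42.86%), PC2 0.3 (30%), PC3 0.2714 (27.14%);  cumulative: 0.4286, 0.7286, 1


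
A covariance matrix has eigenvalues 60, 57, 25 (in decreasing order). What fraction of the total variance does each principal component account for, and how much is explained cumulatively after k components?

Step 1 — total variance = trace(Sigma) = Σ λ_i = 60 + 57 + 25 = 142.

Step 2 — fraction explained by component i = λ_i / Σ λ:
  PC1: 60/142 = 0.4225
  PC2: 57/142 = 0.4014
  PC3: 25/142 = 0.1761

Step 3 — cumulative fraction after k components = (λ_1 + ... + λ_k) / Σ λ:
  k = 1: 60/142 = 0.4225
  k = 2: (60 + 57)/142 = 117/142 = 0.8239
  k = 3: (60 + 57 + 25)/142 = 142/142 = 1

Summary (fraction, with percent):

explained: PC1 0.4225 (42.25%), PC2 0.4014 (40.14%), PC3 0.1761 (17.61%);  cumulative: 0.4225, 0.8239, 1


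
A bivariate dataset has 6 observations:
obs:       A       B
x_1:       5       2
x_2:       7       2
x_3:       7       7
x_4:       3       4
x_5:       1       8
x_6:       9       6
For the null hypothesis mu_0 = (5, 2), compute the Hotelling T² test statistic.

Step 1 — sample mean vector:
  mean(A) = (5 + 7 + 7 + 3 + 1 + 9) / 6 = 32/6 = 5.3333
  mean(B) = (2 + 2 + 7 + 4 + 8 + 6) / 6 = 29/6 = 4.8333
  x̄ = (5.3333, 4.8333),  deviation x̄ - mu_0 = (5.3333, 4.8333) - (5, 2) = (0.3333, 2.8333).

Step 2 — sample covariance matrix, S[i,j] = (1/(n-1)) · Σ_k (x_{k,i} - mean_i) · (x_{k,j} - mean_j), divisor n-1 = 5:
  S[A,A] = ((-0.3333)·(-0.3333) + (1.6667)·(1.6667) + (1.6667)·(1.6667) + (-2.3333)·(-2.3333) + (-4.3333)·(-4.3333) + (3.6667)·(3.6667)) / 5 = 43.3333/5 = 8.6667
  S[A,B] = ((-0.3333)·(-2.8333) + (1.6667)·(-2.8333) + (1.6667)·(2.1667) + (-2.3333)·(-0.8333) + (-4.3333)·(3.1667) + (3.6667)·(1.1667)) / 5 = -7.6667/5 = -1.5333
  S[B,B] = ((-2.8333)·(-2.8333) + (-2.8333)·(-2.8333) + (2.1667)·(2.1667) + (-0.8333)·(-0.8333) + (3.1667)·(3.1667) + (1.1667)·(1.1667)) / 5 = 32.8333/5 = 6.5667
  S = [[8.6667, -1.5333],
 [-1.5333, 6.5667]].

Step 3 — invert S. det(S) = 8.6667·6.5667 - (-1.5333)² = 54.56.
  S^{-1} = (1/det) · [[d, -b], [-b, a]] = [[0.1204, 0.0281],
 [0.0281, 0.1588]].

Step 4 — quadratic form (x̄ - mu_0)^T · S^{-1} · (x̄ - mu_0):
  S^{-1} · (x̄ - mu_0) = (0.1197, 0.4594),
  (x̄ - mu_0)^T · [...] = (0.3333)·(0.1197) + (2.8333)·(0.4594) = 1.3416.

Step 5 — scale by n: T² = 6 · 1.3416 = 8.0499.

T² ≈ 8.0499


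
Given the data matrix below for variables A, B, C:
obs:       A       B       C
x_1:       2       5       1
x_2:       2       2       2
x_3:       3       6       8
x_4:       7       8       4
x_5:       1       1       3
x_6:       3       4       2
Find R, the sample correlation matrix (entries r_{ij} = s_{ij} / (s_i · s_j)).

Step 1 — column means:
  mean(A) = (2 + 2 + 3 + 7 + 1 + 3) / 6 = 18/6 = 3
  mean(B) = (5 + 2 + 6 + 8 + 1 + 4) / 6 = 26/6 = 4.3333
  mean(C) = (1 + 2 + 8 + 4 + 3 + 2) / 6 = 20/6 = 3.3333

Step 2 — sample variances and covariances s[i,j] = (1/(n-1)) · Σ_k (x_{k,i} - mean_i) · (x_{k,j} - mean_j), with n-1 = 5:
  s[A,A] = ((-1)·(-1) + (-1)·(-1) + (0)·(0) + (4)·(4) + (-2)·(-2) + (0)·(0)) / 5 = 22/5 = 4.4
  s[A,B] = ((-1)·(0.6667) + (-1)·(-2.3333) + (0)·(1.6667) + (4)·(3.6667) + (-2)·(-3.3333) + (0)·(-0.3333)) / 5 = 23/5 = 4.6
  s[A,C] = ((-1)·(-2.3333) + (-1)·(-1.3333) + (0)·(4.6667) + (4)·(0.6667) + (-2)·(-0.3333) + (0)·(-1.3333)) / 5 = 7/5 = 1.4
  s[B,B] = ((0.6667)·(0.6667) + (-2.3333)·(-2.3333) + (1.6667)·(1.6667) + (3.6667)·(3.6667) + (-3.3333)·(-3.3333) + (-0.3333)·(-0.3333)) / 5 = 33.3333/5 = 6.6667
  s[B,C] = ((0.6667)·(-2.3333) + (-2.3333)·(-1.3333) + (1.6667)·(4.6667) + (3.6667)·(0.6667) + (-3.3333)·(-0.3333) + (-0.3333)·(-1.3333)) / 5 = 13.3333/5 = 2.6667
  s[C,C] = ((-2.3333)·(-2.3333) + (-1.3333)·(-1.3333) + (4.6667)·(4.6667) + (0.6667)·(0.6667) + (-0.3333)·(-0.3333) + (-1.3333)·(-1.3333)) / 5 = 31.3333/5 = 6.2667
  Sample standard deviations s_i = √(s[i,i]):
  s(A) = √(4.4) = 2.0976
  s(B) = √(6.6667) = 2.582
  s(C) = √(6.2667) = 2.5033

Step 3 — r_{ij} = s_{ij} / (s_i · s_j):
  r[A,A] = 1 (diagonal).
  r[A,B] = 4.6 / (2.0976 · 2.582) = 4.6 / 5.416 = 0.8493
  r[A,C] = 1.4 / (2.0976 · 2.5033) = 1.4 / 5.251 = 0.2666
  r[B,B] = 1 (diagonal).
  r[B,C] = 2.6667 / (2.582 · 2.5033) = 2.6667 / 6.4636 = 0.4126
  r[C,C] = 1 (diagonal).

R is symmetric with unit diagonal. Assembling:

R = [[1, 0.8493, 0.2666],
 [0.8493, 1, 0.4126],
 [0.2666, 0.4126, 1]]


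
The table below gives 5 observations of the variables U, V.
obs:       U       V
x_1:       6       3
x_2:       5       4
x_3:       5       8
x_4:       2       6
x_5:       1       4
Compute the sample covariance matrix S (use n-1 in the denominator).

Step 1 — column means:
  mean(U) = (6 + 5 + 5 + 2 + 1) / 5 = 19/5 = 3.8
  mean(V) = (3 + 4 + 8 + 6 + 4) / 5 = 25/5 = 5

Step 2 — sample covariance S[i,j] = (1/(n-1)) · Σ_k (x_{k,i} - mean_i) · (x_{k,j} - mean_j), with n-1 = 4.
  S[U,U] = ((2.2)·(2.2) + (1.2)·(1.2) + (1.2)·(1.2) + (-1.8)·(-1.8) + (-2.8)·(-2.8)) / 4 = 18.8/4 = 4.7
  S[U,V] = ((2.2)·(-2) + (1.2)·(-1) + (1.2)·(3) + (-1.8)·(1) + (-2.8)·(-1)) / 4 = -1/4 = -0.25
  S[V,V] = ((-2)·(-2) + (-1)·(-1) + (3)·(3) + (1)·(1) + (-1)·(-1)) / 4 = 16/4 = 4

S is symmetric (S[j,i] = S[i,j]). Assembling:

S = [[4.7, -0.25],
 [-0.25, 4]]


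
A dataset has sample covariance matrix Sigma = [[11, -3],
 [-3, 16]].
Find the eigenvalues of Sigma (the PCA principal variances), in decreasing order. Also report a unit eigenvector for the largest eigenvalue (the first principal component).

Step 1 — characteristic polynomial of 2×2 Sigma:
  det(Sigma - λI) = λ² - trace · λ + det = 0.
  trace = 11 + 16 = 27, det = 11·16 - (-3)² = 167.
Step 2 — discriminant:
  Δ = trace² - 4·det = 729 - 668 = 61.
Step 3 — eigenvalues:
  λ = (trace ± √Δ)/2 = (27 ± 7.8102)/2,
  λ_1 = 17.4051,  λ_2 = 9.5949.

Step 4 — unit eigenvector for λ_1: solve (Sigma - λ_1 I)v = 0. First row:
  (11 - 17.4051)·v_x + (-3)·v_y = 0, i.e. (-6.4051)·v_x + (-3)·v_y = 0,
  so v ∝ (b, λ_1 - a) = (-3, 6.4051); multiply by -1 so the first entry is positive: u = (3, -6.4051).
  ||u|| = √((3)² + (-6.4051)²) = √(50.0256) ≈ 7.0729,
  v_1 = u/||u|| ≈ (0.4242, -0.9056) (||v_1|| = 1).

λ_1 = 17.4051,  λ_2 = 9.5949;  v_1 ≈ (0.4242, -0.9056)


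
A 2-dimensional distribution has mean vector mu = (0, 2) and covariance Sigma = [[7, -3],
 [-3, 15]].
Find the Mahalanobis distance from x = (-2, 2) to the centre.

Step 1 — centre the observation: (x - mu) = (-2, 0).

Step 2 — invert Sigma. det(Sigma) = 7·15 - (-3)² = 96.
  Sigma^{-1} = (1/det) · [[d, -b], [-b, a]] = [[0.1562, 0.0312],
 [0.0312, 0.0729]].

Step 3 — form the quadratic (x - mu)^T · Sigma^{-1} · (x - mu):
  Sigma^{-1} · (x - mu) = (-0.3125, -0.0625).
  (x - mu)^T · [Sigma^{-1} · (x - mu)] = (-2)·(-0.3125) + (0)·(-0.0625) = 0.625.

Step 4 — take square root: d = √(0.625) ≈ 0.7906.

d(x, mu) = √(0.625) ≈ 0.7906


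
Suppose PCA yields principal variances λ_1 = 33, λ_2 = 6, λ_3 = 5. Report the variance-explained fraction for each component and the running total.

Step 1 — total variance = trace(Sigma) = Σ λ_i = 33 + 6 + 5 = 44.

Step 2 — fraction explained by component i = λ_i / Σ λ:
  PC1: 33/44 = 0.75
  PC2: 6/44 = 0.1364
  PC3: 5/44 = 0.1136

Step 3 — cumulative fraction after k components = (λ_1 + ... + λ_k) / Σ λ:
  k = 1: 33/44 = 0.75
  k = 2: (33 + 6)/44 = 39/44 = 0.8864
  k = 3: (33 + 6 + 5)/44 = 44/44 = 1

Summary (fraction, with percent):

explained: PC1 0.75 (75%), PC2 0.1364 (13.64%), PC3 0.1136 (11.36%);  cumulative: 0.75, 0.8864, 1


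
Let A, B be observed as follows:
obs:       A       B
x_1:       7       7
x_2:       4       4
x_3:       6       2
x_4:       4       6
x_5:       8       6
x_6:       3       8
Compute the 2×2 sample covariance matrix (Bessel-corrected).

Step 1 — column means:
  mean(A) = (7 + 4 + 6 + 4 + 8 + 3) / 6 = 32/6 = 5.3333
  mean(B) = (7 + 4 + 2 + 6 + 6 + 8) / 6 = 33/6 = 5.5

Step 2 — sample covariance S[i,j] = (1/(n-1)) · Σ_k (x_{k,i} - mean_i) · (x_{k,j} - mean_j), with n-1 = 5.
  S[A,A] = ((1.6667)·(1.6667) + (-1.3333)·(-1.3333) + (0.6667)·(0.6667) + (-1.3333)·(-1.3333) + (2.6667)·(2.6667) + (-2.3333)·(-2.3333)) / 5 = 19.3333/5 = 3.8667
  S[A,B] = ((1.6667)·(1.5) + (-1.3333)·(-1.5) + (0.6667)·(-3.5) + (-1.3333)·(0.5) + (2.6667)·(0.5) + (-2.3333)·(2.5)) / 5 = -3/5 = -0.6
  S[B,B] = ((1.5)·(1.5) + (-1.5)·(-1.5) + (-3.5)·(-3.5) + (0.5)·(0.5) + (0.5)·(0.5) + (2.5)·(2.5)) / 5 = 23.5/5 = 4.7

S is symmetric (S[j,i] = S[i,j]). Assembling:

S = [[3.8667, -0.6],
 [-0.6, 4.7]]


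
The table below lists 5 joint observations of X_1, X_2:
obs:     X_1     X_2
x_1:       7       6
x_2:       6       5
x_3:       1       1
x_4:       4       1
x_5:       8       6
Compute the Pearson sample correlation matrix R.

Step 1 — column means:
  mean(X_1) = (7 + 6 + 1 + 4 + 8) / 5 = 26/5 = 5.2
  mean(X_2) = (6 + 5 + 1 + 1 + 6) / 5 = 19/5 = 3.8

Step 2 — sample variances and covariances s[i,j] = (1/(n-1)) · Σ_k (x_{k,i} - mean_i) · (x_{k,j} - mean_j), with n-1 = 4:
  s[X_1,X_1] = ((1.8)·(1.8) + (0.8)·(0.8) + (-4.2)·(-4.2) + (-1.2)·(-1.2) + (2.8)·(2.8)) / 4 = 30.8/4 = 7.7
  s[X_1,X_2] = ((1.8)·(2.2) + (0.8)·(1.2) + (-4.2)·(-2.8) + (-1.2)·(-2.8) + (2.8)·(2.2)) / 4 = 26.2/4 = 6.55
  s[X_2,X_2] = ((2.2)·(2.2) + (1.2)·(1.2) + (-2.8)·(-2.8) + (-2.8)·(-2.8) + (2.2)·(2.2)) / 4 = 26.8/4 = 6.7
  Sample standard deviations s_i = √(s[i,i]):
  s(X_1) = √(7.7) = 2.7749
  s(X_2) = √(6.7) = 2.5884

Step 3 — r_{ij} = s_{ij} / (s_i · s_j):
  r[X_1,X_1] = 1 (diagonal).
  r[X_1,X_2] = 6.55 / (2.7749 · 2.5884) = 6.55 / 7.1826 = 0.9119
  r[X_2,X_2] = 1 (diagonal).

R is symmetric with unit diagonal. Assembling:

R = [[1, 0.9119],
 [0.9119, 1]]


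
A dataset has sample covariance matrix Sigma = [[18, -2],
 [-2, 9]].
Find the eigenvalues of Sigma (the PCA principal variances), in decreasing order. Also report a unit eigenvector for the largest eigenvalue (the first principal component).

Step 1 — characteristic polynomial of 2×2 Sigma:
  det(Sigma - λI) = λ² - trace · λ + det = 0.
  trace = 18 + 9 = 27, det = 18·9 - (-2)² = 158.
Step 2 — discriminant:
  Δ = trace² - 4·det = 729 - 632 = 97.
Step 3 — eigenvalues:
  λ = (trace ± √Δ)/2 = (27 ± 9.8489)/2,
  λ_1 = 18.4244,  λ_2 = 8.5756.

Step 4 — unit eigenvector for λ_1: solve (Sigma - λ_1 I)v = 0. First row:
  (18 - 18.4244)·v_x + (-2)·v_y = 0, i.e. (-0.4244)·v_x + (-2)·v_y = 0,
  so v ∝ (b, λ_1 - a) = (-2, 0.4244); multiply by -1 so the first entry is positive: u = (2, -0.4244).
  ||u|| = √((2)² + (-0.4244)²) = √(4.1801) ≈ 2.0445,
  v_1 = u/||u|| ≈ (0.9782, -0.2076) (||v_1|| = 1).

λ_1 = 18.4244,  λ_2 = 8.5756;  v_1 ≈ (0.9782, -0.2076)


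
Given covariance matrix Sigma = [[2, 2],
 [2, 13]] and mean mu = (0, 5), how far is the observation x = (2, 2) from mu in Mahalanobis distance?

Step 1 — centre the observation: (x - mu) = (2, -3).

Step 2 — invert Sigma. det(Sigma) = 2·13 - (2)² = 22.
  Sigma^{-1} = (1/det) · [[d, -b], [-b, a]] = [[0.5909, -0.0909],
 [-0.0909, 0.0909]].

Step 3 — form the quadratic (x - mu)^T · Sigma^{-1} · (x - mu):
  Sigma^{-1} · (x - mu) = (1.4545, -0.4545).
  (x - mu)^T · [Sigma^{-1} · (x - mu)] = (2)·(1.4545) + (-3)·(-0.4545) = 4.2727.

Step 4 — take square root: d = √(4.2727) ≈ 2.0671.

d(x, mu) = √(4.2727) ≈ 2.0671


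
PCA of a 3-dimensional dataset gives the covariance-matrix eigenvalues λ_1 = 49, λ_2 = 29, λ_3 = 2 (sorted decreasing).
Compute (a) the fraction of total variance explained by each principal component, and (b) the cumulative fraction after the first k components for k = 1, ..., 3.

Step 1 — total variance = trace(Sigma) = Σ λ_i = 49 + 29 + 2 = 80.

Step 2 — fraction explained by component i = λ_i / Σ λ:
  PC1: 49/80 = 0.6125
  PC2: 29/80 = 0.3625
  PC3: 2/80 = 0.025

Step 3 — cumulative fraction after k components = (λ_1 + ... + λ_k) / Σ λ:
  k = 1: 49/80 = 0.6125
  k = 2: (49 + 29)/80 = 78/80 = 0.975
  k = 3: (49 + 29 + 2)/80 = 80/80 = 1

Summary (fraction, with percent):

explained: PC1 0.6125 (61.25%), PC2 0.3625 (36.25%), PC3 0.025 (2.5%);  cumulative: 0.6125, 0.975, 1


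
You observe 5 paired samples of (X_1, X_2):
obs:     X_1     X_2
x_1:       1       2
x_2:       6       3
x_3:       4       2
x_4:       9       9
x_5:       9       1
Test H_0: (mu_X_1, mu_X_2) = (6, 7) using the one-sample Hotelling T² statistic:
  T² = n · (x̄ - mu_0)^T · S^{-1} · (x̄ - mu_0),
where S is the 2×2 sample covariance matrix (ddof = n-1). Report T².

Step 1 — sample mean vector:
  mean(X_1) = (1 + 6 + 4 + 9 + 9) / 5 = 29/5 = 5.8
  mean(X_2) = (2 + 3 + 2 + 9 + 1) / 5 = 17/5 = 3.4
  x̄ = (5.8, 3.4),  deviation x̄ - mu_0 = (5.8, 3.4) - (6, 7) = (-0.2, -3.6).

Step 2 — sample covariance matrix, S[i,j] = (1/(n-1)) · Σ_k (x_{k,i} - mean_i) · (x_{k,j} - mean_j), divisor n-1 = 4:
  S[X_1,X_1] = ((-4.8)·(-4.8) + (0.2)·(0.2) + (-1.8)·(-1.8) + (3.2)·(3.2) + (3.2)·(3.2)) / 4 = 46.8/4 = 11.7
  S[X_1,X_2] = ((-4.8)·(-1.4) + (0.2)·(-0.4) + (-1.8)·(-1.4) + (3.2)·(5.6) + (3.2)·(-2.4)) / 4 = 19.4/4 = 4.85
  S[X_2,X_2] = ((-1.4)·(-1.4) + (-0.4)·(-0.4) + (-1.4)·(-1.4) + (5.6)·(5.6) + (-2.4)·(-2.4)) / 4 = 41.2/4 = 10.3
  S = [[11.7, 4.85],
 [4.85, 10.3]].

Step 3 — invert S. det(S) = 11.7·10.3 - (4.85)² = 96.9875.
  S^{-1} = (1/det) · [[d, -b], [-b, a]] = [[0.1062, -0.05],
 [-0.05, 0.1206]].

Step 4 — quadratic form (x̄ - mu_0)^T · S^{-1} · (x̄ - mu_0):
  S^{-1} · (x̄ - mu_0) = (0.1588, -0.4243),
  (x̄ - mu_0)^T · [...] = (-0.2)·(0.1588) + (-3.6)·(-0.4243) = 1.4957.

Step 5 — scale by n: T² = 5 · 1.4957 = 7.4783.

T² ≈ 7.4783


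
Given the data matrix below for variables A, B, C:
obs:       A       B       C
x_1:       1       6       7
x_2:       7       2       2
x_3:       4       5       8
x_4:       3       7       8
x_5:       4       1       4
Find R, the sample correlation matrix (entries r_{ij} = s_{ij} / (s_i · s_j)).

Step 1 — column means:
  mean(A) = (1 + 7 + 4 + 3 + 4) / 5 = 19/5 = 3.8
  mean(B) = (6 + 2 + 5 + 7 + 1) / 5 = 21/5 = 4.2
  mean(C) = (7 + 2 + 8 + 8 + 4) / 5 = 29/5 = 5.8

Step 2 — sample variances and covariances s[i,j] = (1/(n-1)) · Σ_k (x_{k,i} - mean_i) · (x_{k,j} - mean_j), with n-1 = 4:
  s[A,A] = ((-2.8)·(-2.8) + (3.2)·(3.2) + (0.2)·(0.2) + (-0.8)·(-0.8) + (0.2)·(0.2)) / 4 = 18.8/4 = 4.7
  s[A,B] = ((-2.8)·(1.8) + (3.2)·(-2.2) + (0.2)·(0.8) + (-0.8)·(2.8) + (0.2)·(-3.2)) / 4 = -14.8/4 = -3.7
  s[A,C] = ((-2.8)·(1.2) + (3.2)·(-3.8) + (0.2)·(2.2) + (-0.8)·(2.2) + (0.2)·(-1.8)) / 4 = -17.2/4 = -4.3
  s[B,B] = ((1.8)·(1.8) + (-2.2)·(-2.2) + (0.8)·(0.8) + (2.8)·(2.8) + (-3.2)·(-3.2)) / 4 = 26.8/4 = 6.7
  s[B,C] = ((1.8)·(1.2) + (-2.2)·(-3.8) + (0.8)·(2.2) + (2.8)·(2.2) + (-3.2)·(-1.8)) / 4 = 24.2/4 = 6.05
  s[C,C] = ((1.2)·(1.2) + (-3.8)·(-3.8) + (2.2)·(2.2) + (2.2)·(2.2) + (-1.8)·(-1.8)) / 4 = 28.8/4 = 7.2
  Sample standard deviations s_i = √(s[i,i]):
  s(A) = √(4.7) = 2.1679
  s(B) = √(6.7) = 2.5884
  s(C) = √(7.2) = 2.6833

Step 3 — r_{ij} = s_{ij} / (s_i · s_j):
  r[A,A] = 1 (diagonal).
  r[A,B] = -3.7 / (2.1679 · 2.5884) = -3.7 / 5.6116 = -0.6593
  r[A,C] = -4.3 / (2.1679 · 2.6833) = -4.3 / 5.8172 = -0.7392
  r[B,B] = 1 (diagonal).
  r[B,C] = 6.05 / (2.5884 · 2.6833) = 6.05 / 6.9455 = 0.8711
  r[C,C] = 1 (diagonal).

R is symmetric with unit diagonal. Assembling:

R = [[1, -0.6593, -0.7392],
 [-0.6593, 1, 0.8711],
 [-0.7392, 0.8711, 1]]


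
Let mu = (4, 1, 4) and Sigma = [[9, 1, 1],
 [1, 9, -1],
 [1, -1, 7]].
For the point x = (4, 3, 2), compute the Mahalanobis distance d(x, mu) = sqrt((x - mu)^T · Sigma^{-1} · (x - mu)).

Step 1 — centre the observation: (x - mu) = (0, 2, -2).

Step 2 — invert Sigma (cofactor / det for 3×3, or solve directly):
  Sigma^{-1} = [[0.1148, -0.0148, -0.0185],
 [-0.0148, 0.1148, 0.0185],
 [-0.0185, 0.0185, 0.1481]].

Step 3 — form the quadratic (x - mu)^T · Sigma^{-1} · (x - mu):
  Sigma^{-1} · (x - mu) = (0.0074, 0.1926, -0.2593).
  (x - mu)^T · [Sigma^{-1} · (x - mu)] = (0)·(0.0074) + (2)·(0.1926) + (-2)·(-0.2593) = 0.9037.

Step 4 — take square root: d = √(0.9037) ≈ 0.9506.

d(x, mu) = √(0.9037) ≈ 0.9506


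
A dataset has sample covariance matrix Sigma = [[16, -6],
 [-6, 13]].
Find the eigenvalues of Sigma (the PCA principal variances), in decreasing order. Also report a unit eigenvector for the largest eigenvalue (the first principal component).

Step 1 — characteristic polynomial of 2×2 Sigma:
  det(Sigma - λI) = λ² - trace · λ + det = 0.
  trace = 16 + 13 = 29, det = 16·13 - (-6)² = 172.
Step 2 — discriminant:
  Δ = trace² - 4·det = 841 - 688 = 153.
Step 3 — eigenvalues:
  λ = (trace ± √Δ)/2 = (29 ± 12.3693)/2,
  λ_1 = 20.6847,  λ_2 = 8.3153.

Step 4 — unit eigenvector for λ_1: solve (Sigma - λ_1 I)v = 0. First row:
  (16 - 20.6847)·v_x + (-6)·v_y = 0, i.e. (-4.6847)·v_x + (-6)·v_y = 0,
  so v ∝ (b, λ_1 - a) = (-6, 4.6847); multiply by -1 so the first entry is positive: u = (6, -4.6847).
  ||u|| = √((6)² + (-4.6847)²) = √(57.946) ≈ 7.6122,
  v_1 = u/||u|| ≈ (0.7882, -0.6154) (||v_1|| = 1).

λ_1 = 20.6847,  λ_2 = 8.3153;  v_1 ≈ (0.7882, -0.6154)


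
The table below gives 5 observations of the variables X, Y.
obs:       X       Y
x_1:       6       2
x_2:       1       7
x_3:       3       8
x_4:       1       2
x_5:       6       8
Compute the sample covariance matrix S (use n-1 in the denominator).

Step 1 — column means:
  mean(X) = (6 + 1 + 3 + 1 + 6) / 5 = 17/5 = 3.4
  mean(Y) = (2 + 7 + 8 + 2 + 8) / 5 = 27/5 = 5.4

Step 2 — sample covariance S[i,j] = (1/(n-1)) · Σ_k (x_{k,i} - mean_i) · (x_{k,j} - mean_j), with n-1 = 4.
  S[X,X] = ((2.6)·(2.6) + (-2.4)·(-2.4) + (-0.4)·(-0.4) + (-2.4)·(-2.4) + (2.6)·(2.6)) / 4 = 25.2/4 = 6.3
  S[X,Y] = ((2.6)·(-3.4) + (-2.4)·(1.6) + (-0.4)·(2.6) + (-2.4)·(-3.4) + (2.6)·(2.6)) / 4 = 1.2/4 = 0.3
  S[Y,Y] = ((-3.4)·(-3.4) + (1.6)·(1.6) + (2.6)·(2.6) + (-3.4)·(-3.4) + (2.6)·(2.6)) / 4 = 39.2/4 = 9.8

S is symmetric (S[j,i] = S[i,j]). Assembling:

S = [[6.3, 0.3],
 [0.3, 9.8]]


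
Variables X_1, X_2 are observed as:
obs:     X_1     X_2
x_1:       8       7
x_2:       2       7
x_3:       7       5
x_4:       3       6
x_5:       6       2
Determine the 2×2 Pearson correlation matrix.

Step 1 — column means:
  mean(X_1) = (8 + 2 + 7 + 3 + 6) / 5 = 26/5 = 5.2
  mean(X_2) = (7 + 7 + 5 + 6 + 2) / 5 = 27/5 = 5.4

Step 2 — sample variances and covariances s[i,j] = (1/(n-1)) · Σ_k (x_{k,i} - mean_i) · (x_{k,j} - mean_j), with n-1 = 4:
  s[X_1,X_1] = ((2.8)·(2.8) + (-3.2)·(-3.2) + (1.8)·(1.8) + (-2.2)·(-2.2) + (0.8)·(0.8)) / 4 = 26.8/4 = 6.7
  s[X_1,X_2] = ((2.8)·(1.6) + (-3.2)·(1.6) + (1.8)·(-0.4) + (-2.2)·(0.6) + (0.8)·(-3.4)) / 4 = -5.4/4 = -1.35
  s[X_2,X_2] = ((1.6)·(1.6) + (1.6)·(1.6) + (-0.4)·(-0.4) + (0.6)·(0.6) + (-3.4)·(-3.4)) / 4 = 17.2/4 = 4.3
  Sample standard deviations s_i = √(s[i,i]):
  s(X_1) = √(6.7) = 2.5884
  s(X_2) = √(4.3) = 2.0736

Step 3 — r_{ij} = s_{ij} / (s_i · s_j):
  r[X_1,X_1] = 1 (diagonal).
  r[X_1,X_2] = -1.35 / (2.5884 · 2.0736) = -1.35 / 5.3675 = -0.2515
  r[X_2,X_2] = 1 (diagonal).

R is symmetric with unit diagonal. Assembling:

R = [[1, -0.2515],
 [-0.2515, 1]]


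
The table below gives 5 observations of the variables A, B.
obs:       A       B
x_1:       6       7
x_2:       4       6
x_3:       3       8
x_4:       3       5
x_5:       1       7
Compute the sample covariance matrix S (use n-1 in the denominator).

Step 1 — column means:
  mean(A) = (6 + 4 + 3 + 3 + 1) / 5 = 17/5 = 3.4
  mean(B) = (7 + 6 + 8 + 5 + 7) / 5 = 33/5 = 6.6

Step 2 — sample covariance S[i,j] = (1/(n-1)) · Σ_k (x_{k,i} - mean_i) · (x_{k,j} - mean_j), with n-1 = 4.
  S[A,A] = ((2.6)·(2.6) + (0.6)·(0.6) + (-0.4)·(-0.4) + (-0.4)·(-0.4) + (-2.4)·(-2.4)) / 4 = 13.2/4 = 3.3
  S[A,B] = ((2.6)·(0.4) + (0.6)·(-0.6) + (-0.4)·(1.4) + (-0.4)·(-1.6) + (-2.4)·(0.4)) / 4 = -0.2/4 = -0.05
  S[B,B] = ((0.4)·(0.4) + (-0.6)·(-0.6) + (1.4)·(1.4) + (-1.6)·(-1.6) + (0.4)·(0.4)) / 4 = 5.2/4 = 1.3

S is symmetric (S[j,i] = S[i,j]). Assembling:

S = [[3.3, -0.05],
 [-0.05, 1.3]]


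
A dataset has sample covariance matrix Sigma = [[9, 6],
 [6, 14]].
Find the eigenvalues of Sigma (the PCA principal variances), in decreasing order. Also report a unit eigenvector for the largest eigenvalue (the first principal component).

Step 1 — characteristic polynomial of 2×2 Sigma:
  det(Sigma - λI) = λ² - trace · λ + det = 0.
  trace = 9 + 14 = 23, det = 9·14 - (6)² = 90.
Step 2 — discriminant:
  Δ = trace² - 4·det = 529 - 360 = 169.
Step 3 — eigenvalues:
  λ = (trace ± √Δ)/2 = (23 ± 13)/2,
  λ_1 = 18,  λ_2 = 5.

Step 4 — unit eigenvector for λ_1: solve (Sigma - λ_1 I)v = 0. First row:
  (9 - 18)·v_x + (6)·v_y = 0, i.e. (-9)·v_x + (6)·v_y = 0,
  so v ∝ (b, λ_1 - a) = (6, 9) = u.
  ||u|| = √((6)² + (9)²) = √(117) ≈ 10.8167,
  v_1 = u/||u|| ≈ (0.5547, 0.8321) (||v_1|| = 1).

λ_1 = 18,  λ_2 = 5;  v_1 ≈ (0.5547, 0.8321)


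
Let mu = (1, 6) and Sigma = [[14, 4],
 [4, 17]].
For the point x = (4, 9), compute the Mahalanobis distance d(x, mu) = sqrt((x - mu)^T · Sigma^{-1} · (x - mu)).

Step 1 — centre the observation: (x - mu) = (3, 3).

Step 2 — invert Sigma. det(Sigma) = 14·17 - (4)² = 222.
  Sigma^{-1} = (1/det) · [[d, -b], [-b, a]] = [[0.0766, -0.018],
 [-0.018, 0.0631]].

Step 3 — form the quadratic (x - mu)^T · Sigma^{-1} · (x - mu):
  Sigma^{-1} · (x - mu) = (0.1757, 0.1351).
  (x - mu)^T · [Sigma^{-1} · (x - mu)] = (3)·(0.1757) + (3)·(0.1351) = 0.9324.

Step 4 — take square root: d = √(0.9324) ≈ 0.9656.

d(x, mu) = √(0.9324) ≈ 0.9656


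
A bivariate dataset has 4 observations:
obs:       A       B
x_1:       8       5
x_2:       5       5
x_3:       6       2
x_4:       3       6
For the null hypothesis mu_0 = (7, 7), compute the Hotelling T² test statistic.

Step 1 — sample mean vector:
  mean(A) = (8 + 5 + 6 + 3) / 4 = 22/4 = 5.5
  mean(B) = (5 + 5 + 2 + 6) / 4 = 18/4 = 4.5
  x̄ = (5.5, 4.5),  deviation x̄ - mu_0 = (5.5, 4.5) - (7, 7) = (-1.5, -2.5).

Step 2 — sample covariance matrix, S[i,j] = (1/(n-1)) · Σ_k (x_{k,i} - mean_i) · (x_{k,j} - mean_j), divisor n-1 = 3:
  S[A,A] = ((2.5)·(2.5) + (-0.5)·(-0.5) + (0.5)·(0.5) + (-2.5)·(-2.5)) / 3 = 13/3 = 4.3333
  S[A,B] = ((2.5)·(0.5) + (-0.5)·(0.5) + (0.5)·(-2.5) + (-2.5)·(1.5)) / 3 = -4/3 = -1.3333
  S[B,B] = ((0.5)·(0.5) + (0.5)·(0.5) + (-2.5)·(-2.5) + (1.5)·(1.5)) / 3 = 9/3 = 3
  S = [[4.3333, -1.3333],
 [-1.3333, 3]].

Step 3 — invert S. det(S) = 4.3333·3 - (-1.3333)² = 11.2222.
  S^{-1} = (1/det) · [[d, -b], [-b, a]] = [[0.2673, 0.1188],
 [0.1188, 0.3861]].

Step 4 — quadratic form (x̄ - mu_0)^T · S^{-1} · (x̄ - mu_0):
  S^{-1} · (x̄ - mu_0) = (-0.698, -1.1436),
  (x̄ - mu_0)^T · [...] = (-1.5)·(-0.698) + (-2.5)·(-1.1436) = 3.9059.

Step 5 — scale by n: T² = 4 · 3.9059 = 15.6238.

T² ≈ 15.6238


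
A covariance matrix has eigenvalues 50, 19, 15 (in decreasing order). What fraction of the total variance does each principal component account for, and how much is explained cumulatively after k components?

Step 1 — total variance = trace(Sigma) = Σ λ_i = 50 + 19 + 15 = 84.

Step 2 — fraction explained by component i = λ_i / Σ λ:
  PC1: 50/84 = 0.5952
  PC2: 19/84 = 0.2262
  PC3: 15/84 = 0.1786

Step 3 — cumulative fraction after k components = (λ_1 + ... + λ_k) / Σ λ:
  k = 1: 50/84 = 0.5952
  k = 2: (50 + 19)/84 = 69/84 = 0.8214
  k = 3: (50 + 19 + 15)/84 = 84/84 = 1

Summary (fraction, with percent):

explained: PC1 0.5952 (59.52%), PC2 0.2262 (22.62%), PC3 0.1786 (17.86%);  cumulative: 0.5952, 0.8214, 1


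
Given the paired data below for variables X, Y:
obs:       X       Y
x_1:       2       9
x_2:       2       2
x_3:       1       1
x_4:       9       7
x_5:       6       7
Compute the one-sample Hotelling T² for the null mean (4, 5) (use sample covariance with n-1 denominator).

Step 1 — sample mean vector:
  mean(X) = (2 + 2 + 1 + 9 + 6) / 5 = 20/5 = 4
  mean(Y) = (9 + 2 + 1 + 7 + 7) / 5 = 26/5 = 5.2
  x̄ = (4, 5.2),  deviation x̄ - mu_0 = (4, 5.2) - (4, 5) = (0, 0.2).

Step 2 — sample covariance matrix, S[i,j] = (1/(n-1)) · Σ_k (x_{k,i} - mean_i) · (x_{k,j} - mean_j), divisor n-1 = 4:
  S[X,X] = ((-2)·(-2) + (-2)·(-2) + (-3)·(-3) + (5)·(5) + (2)·(2)) / 4 = 46/4 = 11.5
  S[X,Y] = ((-2)·(3.8) + (-2)·(-3.2) + (-3)·(-4.2) + (5)·(1.8) + (2)·(1.8)) / 4 = 24/4 = 6
  S[Y,Y] = ((3.8)·(3.8) + (-3.2)·(-3.2) + (-4.2)·(-4.2) + (1.8)·(1.8) + (1.8)·(1.8)) / 4 = 48.8/4 = 12.2
  S = [[11.5, 6],
 [6, 12.2]].

Step 3 — invert S. det(S) = 11.5·12.2 - (6)² = 104.3.
  S^{-1} = (1/det) · [[d, -b], [-b, a]] = [[0.117, -0.0575],
 [-0.0575, 0.1103]].

Step 4 — quadratic form (x̄ - mu_0)^T · S^{-1} · (x̄ - mu_0):
  S^{-1} · (x̄ - mu_0) = (-0.0115, 0.0221),
  (x̄ - mu_0)^T · [...] = (0)·(-0.0115) + (0.2)·(0.0221) = 0.0044.

Step 5 — scale by n: T² = 5 · 0.0044 = 0.0221.

T² ≈ 0.0221


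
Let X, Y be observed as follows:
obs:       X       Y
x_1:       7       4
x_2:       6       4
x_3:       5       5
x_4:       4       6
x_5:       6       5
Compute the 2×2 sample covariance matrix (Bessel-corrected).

Step 1 — column means:
  mean(X) = (7 + 6 + 5 + 4 + 6) / 5 = 28/5 = 5.6
  mean(Y) = (4 + 4 + 5 + 6 + 5) / 5 = 24/5 = 4.8

Step 2 — sample covariance S[i,j] = (1/(n-1)) · Σ_k (x_{k,i} - mean_i) · (x_{k,j} - mean_j), with n-1 = 4.
  S[X,X] = ((1.4)·(1.4) + (0.4)·(0.4) + (-0.6)·(-0.6) + (-1.6)·(-1.6) + (0.4)·(0.4)) / 4 = 5.2/4 = 1.3
  S[X,Y] = ((1.4)·(-0.8) + (0.4)·(-0.8) + (-0.6)·(0.2) + (-1.6)·(1.2) + (0.4)·(0.2)) / 4 = -3.4/4 = -0.85
  S[Y,Y] = ((-0.8)·(-0.8) + (-0.8)·(-0.8) + (0.2)·(0.2) + (1.2)·(1.2) + (0.2)·(0.2)) / 4 = 2.8/4 = 0.7

S is symmetric (S[j,i] = S[i,j]). Assembling:

S = [[1.3, -0.85],
 [-0.85, 0.7]]


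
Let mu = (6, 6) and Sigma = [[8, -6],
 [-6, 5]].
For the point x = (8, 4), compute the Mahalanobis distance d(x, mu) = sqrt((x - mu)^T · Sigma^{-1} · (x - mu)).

Step 1 — centre the observation: (x - mu) = (2, -2).

Step 2 — invert Sigma. det(Sigma) = 8·5 - (-6)² = 4.
  Sigma^{-1} = (1/det) · [[d, -b], [-b, a]] = [[1.25, 1.5],
 [1.5, 2]].

Step 3 — form the quadratic (x - mu)^T · Sigma^{-1} · (x - mu):
  Sigma^{-1} · (x - mu) = (-0.5, -1).
  (x - mu)^T · [Sigma^{-1} · (x - mu)] = (2)·(-0.5) + (-2)·(-1) = 1.

Step 4 — take square root: d = √(1) ≈ 1.

d(x, mu) = √(1) ≈ 1


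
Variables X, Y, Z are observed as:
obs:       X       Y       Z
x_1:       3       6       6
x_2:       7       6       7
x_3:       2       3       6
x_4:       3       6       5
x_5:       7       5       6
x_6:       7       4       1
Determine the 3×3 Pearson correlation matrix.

Step 1 — column means:
  mean(X) = (3 + 7 + 2 + 3 + 7 + 7) / 6 = 29/6 = 4.8333
  mean(Y) = (6 + 6 + 3 + 6 + 5 + 4) / 6 = 30/6 = 5
  mean(Z) = (6 + 7 + 6 + 5 + 6 + 1) / 6 = 31/6 = 5.1667

Step 2 — sample variances and covariances s[i,j] = (1/(n-1)) · Σ_k (x_{k,i} - mean_i) · (x_{k,j} - mean_j), with n-1 = 5:
  s[X,X] = ((-1.8333)·(-1.8333) + (2.1667)·(2.1667) + (-2.8333)·(-2.8333) + (-1.8333)·(-1.8333) + (2.1667)·(2.1667) + (2.1667)·(2.1667)) / 5 = 28.8333/5 = 5.7667
  s[X,Y] = ((-1.8333)·(1) + (2.1667)·(1) + (-2.8333)·(-2) + (-1.8333)·(1) + (2.1667)·(0) + (2.1667)·(-1)) / 5 = 2/5 = 0.4
  s[X,Z] = ((-1.8333)·(0.8333) + (2.1667)·(1.8333) + (-2.8333)·(0.8333) + (-1.8333)·(-0.1667) + (2.1667)·(0.8333) + (2.1667)·(-4.1667)) / 5 = -6.8333/5 = -1.3667
  s[Y,Y] = ((1)·(1) + (1)·(1) + (-2)·(-2) + (1)·(1) + (0)·(0) + (-1)·(-1)) / 5 = 8/5 = 1.6
  s[Y,Z] = ((1)·(0.8333) + (1)·(1.8333) + (-2)·(0.8333) + (1)·(-0.1667) + (0)·(0.8333) + (-1)·(-4.1667)) / 5 = 5/5 = 1
  s[Z,Z] = ((0.8333)·(0.8333) + (1.8333)·(1.8333) + (0.8333)·(0.8333) + (-0.1667)·(-0.1667) + (0.8333)·(0.8333) + (-4.1667)·(-4.1667)) / 5 = 22.8333/5 = 4.5667
  Sample standard deviations s_i = √(s[i,i]):
  s(X) = √(5.7667) = 2.4014
  s(Y) = √(1.6) = 1.2649
  s(Z) = √(4.5667) = 2.137

Step 3 — r_{ij} = s_{ij} / (s_i · s_j):
  r[X,X] = 1 (diagonal).
  r[X,Y] = 0.4 / (2.4014 · 1.2649) = 0.4 / 3.0375 = 0.1317
  r[X,Z] = -1.3667 / (2.4014 · 2.137) = -1.3667 / 5.1317 = -0.2663
  r[Y,Y] = 1 (diagonal).
  r[Y,Z] = 1 / (1.2649 · 2.137) = 1 / 2.7031 = 0.3699
  r[Z,Z] = 1 (diagonal).

R is symmetric with unit diagonal. Assembling:

R = [[1, 0.1317, -0.2663],
 [0.1317, 1, 0.3699],
 [-0.2663, 0.3699, 1]]


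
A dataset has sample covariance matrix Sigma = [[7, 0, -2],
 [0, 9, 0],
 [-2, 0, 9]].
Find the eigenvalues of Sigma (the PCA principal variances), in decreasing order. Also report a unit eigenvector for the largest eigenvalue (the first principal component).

Step 1 — characteristic polynomial p(λ) = det(λI - Sigma) = λ³ - tr·λ² + c_1·λ - det, where tr = trace, c_1 = sum of the principal 2×2 minors, det = det(Sigma):
  tr = 7 + 9 + 9 = 25,
  c_1 = (7·9 - (0)²) + (7·9 - (-2)²) + (9·9 - (0)²) = 63 + 59 + 81 = 203,
  det = 7·(9·9 - (0)²) - (0)·((0)·9 - (0)·(-2)) + (-2)·((0)·(0) - 9·(-2)) = 7·(81) - (0)·(0) + (-2)·(18) = 531.
  So p(λ) = λ³ - 25λ² + 203λ - 531.
Step 2 — look for an integer root (rational root theorem: any rational root is an integer divisor of 531). Testing λ = 9:
  p(9) = 729 - 2025 + 1827 - 531 = 0  ✓
  Dividing out (λ - 9): p(λ) = (λ - 9)(λ² - 16λ + 59).
Step 3 — remaining eigenvalues from the quadratic λ² - 16λ + 59 = 0:
  Δ = 16² - 4·59 = 256 - 236 = 20,  λ = (16 ± √20)/2 = (16 ± 4.4721)/2 ≈ 10.2361 or 5.7639.
  Sorted: λ_1 = 10.2361,  λ_2 = 9,  λ_3 = 5.7639  (check: sum = 25 = tr ✓).

Step 4 — unit eigenvector for λ_1 ≈ 10.2361: v spans the null space of (Sigma - λ_1 I), whose rows are
  r_1 = (-3.2361, 0, -2),  r_2 = (0, -1.2361, 0),  r_3 = (-2, 0, -1.2361).
  v is orthogonal to every row, so take v ∝ r_1 × r_2 = ((0)·(0) - (-2)·(-1.2361), (-2)·(0) - (-3.2361)·(0), (-3.2361)·(-1.2361) - (0)·(0)) ≈ (-2.4721, 0, 4).
  Rescale (multiply by -1 so the first nonzero entry is positive): u = (2.4721, 0, -4).
  ||u|| = √((2.4721)² + (0)² + (-4)²) = √(22.1115) ≈ 4.7023,  v_1 = u/||u|| ≈ (0.5257, 0, -0.8507) (||v_1|| = 1).

λ_1 = 10.2361,  λ_2 = 9,  λ_3 = 5.7639;  v_1 ≈ (0.5257, 0, -0.8507)


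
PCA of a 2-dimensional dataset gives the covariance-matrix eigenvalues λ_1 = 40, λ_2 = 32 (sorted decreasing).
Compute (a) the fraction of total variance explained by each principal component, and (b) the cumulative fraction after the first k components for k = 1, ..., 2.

Step 1 — total variance = trace(Sigma) = Σ λ_i = 40 + 32 = 72.

Step 2 — fraction explained by component i = λ_i / Σ λ:
  PC1: 40/72 = 0.5556
  PC2: 32/72 = 0.4444

Step 3 — cumulative fraction after k components = (λ_1 + ... + λ_k) / Σ λ:
  k = 1: 40/72 = 0.5556
  k = 2: (40 + 32)/72 = 72/72 = 1

Summary (fraction, with percent):

explained: PC1 0.5556 (55.56%), PC2 0.4444 (44.44%);  cumulative: 0.5556, 1


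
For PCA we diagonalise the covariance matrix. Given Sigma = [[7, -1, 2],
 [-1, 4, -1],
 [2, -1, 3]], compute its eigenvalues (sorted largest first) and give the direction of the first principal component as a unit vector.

Step 1 — characteristic polynomial p(λ) = det(λI - Sigma) = λ³ - tr·λ² + c_1·λ - det, where tr = trace, c_1 = sum of the principal 2×2 minors, det = det(Sigma):
  tr = 7 + 4 + 3 = 14,
  c_1 = (7·4 - (-1)²) + (7·3 - (2)²) + (4·3 - (-1)²) = 27 + 17 + 11 = 55,
  det = 7·(4·3 - (-1)²) - (-1)·((-1)·3 - (-1)·(2)) + (2)·((-1)·(-1) - 4·(2)) = 7·(11) - (-1)·(-1) + (2)·(-7) = 62.
  So p(λ) = λ³ - 14λ² + 55λ - 62.
Step 2 — look for an integer root (rational root theorem: any rational root is an integer divisor of 62). Testing λ = 2:
  p(2) = 8 - 56 + 110 - 62 = 0  ✓
  Dividing out (λ - 2): p(λ) = (λ - 2)(λ² - 12λ + 31).
Step 3 — remaining eigenvalues from the quadratic λ² - 12λ + 31 = 0:
  Δ = 12² - 4·31 = 144 - 124 = 20,  λ = (12 ± √20)/2 = (12 ± 4.4721)/2 ≈ 8.2361 or 3.7639.
  Sorted: λ_1 = 8.2361,  λ_2 = 3.7639,  λ_3 = 2  (check: sum = 14 = tr ✓).

Step 4 — unit eigenvector for λ_1 ≈ 8.2361: v spans the null space of (Sigma - λ_1 I), whose rows are
  r_1 = (-1.2361, -1, 2),  r_2 = (-1, -4.2361, -1),  r_3 = (2, -1, -5.2361).
  v is orthogonal to every row, so take v ∝ r_1 × r_2 = ((-1)·(-1) - (2)·(-4.2361), (2)·(-1) - (-1.2361)·(-1), (-1.2361)·(-4.2361) - (-1)·(-1)) ≈ (9.4721, -3.2361, 4.2361).
  Let u = (9.4721, -3.2361, 4.2361).
  ||u|| = √((9.4721)² + (-3.2361)² + (4.2361)²) = √(118.1378) ≈ 10.8691,  v_1 = u/||u|| ≈ (0.8715, -0.2977, 0.3897) (||v_1|| = 1).

λ_1 = 8.2361,  λ_2 = 3.7639,  λ_3 = 2;  v_1 ≈ (0.8715, -0.2977, 0.3897)


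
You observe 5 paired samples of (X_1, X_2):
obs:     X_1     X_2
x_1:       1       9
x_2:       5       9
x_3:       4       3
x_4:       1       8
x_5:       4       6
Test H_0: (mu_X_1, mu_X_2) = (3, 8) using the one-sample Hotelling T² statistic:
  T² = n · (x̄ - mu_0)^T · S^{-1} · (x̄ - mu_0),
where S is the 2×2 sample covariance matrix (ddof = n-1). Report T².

Step 1 — sample mean vector:
  mean(X_1) = (1 + 5 + 4 + 1 + 4) / 5 = 15/5 = 3
  mean(X_2) = (9 + 9 + 3 + 8 + 6) / 5 = 35/5 = 7
  x̄ = (3, 7),  deviation x̄ - mu_0 = (3, 7) - (3, 8) = (0, -1).

Step 2 — sample covariance matrix, S[i,j] = (1/(n-1)) · Σ_k (x_{k,i} - mean_i) · (x_{k,j} - mean_j), divisor n-1 = 4:
  S[X_1,X_1] = ((-2)·(-2) + (2)·(2) + (1)·(1) + (-2)·(-2) + (1)·(1)) / 4 = 14/4 = 3.5
  S[X_1,X_2] = ((-2)·(2) + (2)·(2) + (1)·(-4) + (-2)·(1) + (1)·(-1)) / 4 = -7/4 = -1.75
  S[X_2,X_2] = ((2)·(2) + (2)·(2) + (-4)·(-4) + (1)·(1) + (-1)·(-1)) / 4 = 26/4 = 6.5
  S = [[3.5, -1.75],
 [-1.75, 6.5]].

Step 3 — invert S. det(S) = 3.5·6.5 - (-1.75)² = 19.6875.
  S^{-1} = (1/det) · [[d, -b], [-b, a]] = [[0.3302, 0.0889],
 [0.0889, 0.1778]].

Step 4 — quadratic form (x̄ - mu_0)^T · S^{-1} · (x̄ - mu_0):
  S^{-1} · (x̄ - mu_0) = (-0.0889, -0.1778),
  (x̄ - mu_0)^T · [...] = (0)·(-0.0889) + (-1)·(-0.1778) = 0.1778.

Step 5 — scale by n: T² = 5 · 0.1778 = 0.8889.

T² ≈ 0.8889


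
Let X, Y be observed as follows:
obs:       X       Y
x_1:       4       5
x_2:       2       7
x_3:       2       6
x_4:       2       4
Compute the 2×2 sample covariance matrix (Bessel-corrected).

Step 1 — column means:
  mean(X) = (4 + 2 + 2 + 2) / 4 = 10/4 = 2.5
  mean(Y) = (5 + 7 + 6 + 4) / 4 = 22/4 = 5.5

Step 2 — sample covariance S[i,j] = (1/(n-1)) · Σ_k (x_{k,i} - mean_i) · (x_{k,j} - mean_j), with n-1 = 3.
  S[X,X] = ((1.5)·(1.5) + (-0.5)·(-0.5) + (-0.5)·(-0.5) + (-0.5)·(-0.5)) / 3 = 3/3 = 1
  S[X,Y] = ((1.5)·(-0.5) + (-0.5)·(1.5) + (-0.5)·(0.5) + (-0.5)·(-1.5)) / 3 = -1/3 = -0.3333
  S[Y,Y] = ((-0.5)·(-0.5) + (1.5)·(1.5) + (0.5)·(0.5) + (-1.5)·(-1.5)) / 3 = 5/3 = 1.6667

S is symmetric (S[j,i] = S[i,j]). Assembling:

S = [[1, -0.3333],
 [-0.3333, 1.6667]]
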